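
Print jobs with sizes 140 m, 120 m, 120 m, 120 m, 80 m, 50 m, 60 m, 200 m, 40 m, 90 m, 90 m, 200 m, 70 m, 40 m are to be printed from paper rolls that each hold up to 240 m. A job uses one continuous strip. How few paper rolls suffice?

6

Total = 200 + 200 + 140 + 120 + 120 + 120 + 90 + 90 + 80 + 70 + 60 + 50 + 40 + 40 = 1420 m.
Lower bound: ⌈1420/240⌉ = 6 paper rolls.
A packing using 6 paper rolls:
  roll 1: 200 + 40 = 240
  roll 2: 200 + 40 = 240
  roll 3: 140 + 90 = 230
  roll 4: 120 + 120 = 240
  roll 5: 120 + 70 + 50 = 240
  roll 6: 90 + 80 + 60 = 230
This matches the lower bound, so 6 is optimal.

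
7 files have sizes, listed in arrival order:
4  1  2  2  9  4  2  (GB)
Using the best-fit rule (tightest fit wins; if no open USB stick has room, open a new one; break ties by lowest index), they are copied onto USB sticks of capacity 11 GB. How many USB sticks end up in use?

3

  4 → USB stick 1 (new)  [load 4/11]
  1 → USB stick 1  [load 5/11]
  2 → USB stick 1  [load 7/11]
  2 → USB stick 1  [load 9/11]
  9 → USB stick 2 (new)  [load 9/11]
  4 → USB stick 3 (new)  [load 4/11]
  2 → USB stick 1  [load 11/11]
3 USB sticks opened.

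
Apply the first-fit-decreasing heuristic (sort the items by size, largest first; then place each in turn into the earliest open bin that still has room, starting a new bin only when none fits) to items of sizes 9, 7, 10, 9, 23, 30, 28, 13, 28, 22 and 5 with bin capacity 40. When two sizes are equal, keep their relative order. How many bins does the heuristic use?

Sorted descending: 30, 28, 28, 23, 22, 13, 10, 9, 9, 7, 5.
  30 → bin 1 (new)  [load 30/40]
  28 → bin 2 (new)  [load 28/40]
  28 → bin 3 (new)  [load 28/40]
  23 → bin 4 (new)  [load 23/40]
  22 → bin 5 (new)  [load 22/40]
  13 → bin 4  [load 36/40]
  10 → bin 1  [load 40/40]
  9 → bin 2  [load 37/40]
  9 → bin 3  [load 37/40]
  7 → bin 5  [load 29/40]
  5 → bin 5  [load 34/40]
5 bins opened.

5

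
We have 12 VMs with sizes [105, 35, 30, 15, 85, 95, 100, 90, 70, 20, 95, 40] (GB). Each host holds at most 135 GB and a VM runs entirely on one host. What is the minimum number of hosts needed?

7

Total = 105 + 100 + 95 + 95 + 90 + 85 + 70 + 40 + 35 + 30 + 20 + 15 = 780 GB.
Lower bound: ⌈780/135⌉ = 6 hosts.
Also, 7 VMs each exceed 135/2 GB, and no two of those can share a host, so at least 7 hosts are needed.
A packing using 7 hosts:
  host 1: 105 + 30 = 135
  host 2: 100 + 35 = 135
  host 3: 95 + 40 = 135
  host 4: 95 + 20 + 15 = 130
  host 5: 90 = 90
  host 6: 85 = 85
  host 7: 70 = 70
This matches the lower bound, so 7 is optimal.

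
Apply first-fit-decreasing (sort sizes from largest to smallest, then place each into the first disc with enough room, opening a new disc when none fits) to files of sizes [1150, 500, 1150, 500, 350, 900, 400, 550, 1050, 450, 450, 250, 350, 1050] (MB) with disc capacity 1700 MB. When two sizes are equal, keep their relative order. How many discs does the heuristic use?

6

Sorted descending: 1150, 1150, 1050, 1050, 900, 550, 500, 500, 450, 450, 400, 350, 350, 250.
  1150 → disc 1 (new)  [load 1150/1700]
  1150 → disc 2 (new)  [load 1150/1700]
  1050 → disc 3 (new)  [load 1050/1700]
  1050 → disc 4 (new)  [load 1050/1700]
  900 → disc 5 (new)  [load 900/1700]
  550 → disc 1  [load 1700/1700]
  500 → disc 2  [load 1650/1700]
  500 → disc 3  [load 1550/1700]
  450 → disc 4  [load 1500/1700]
  450 → disc 5  [load 1350/1700]
  400 → disc 6 (new)  [load 400/1700]
  350 → disc 5  [load 1700/1700]
  350 → disc 6  [load 750/1700]
  250 → disc 6  [load 1000/1700]
6 discs opened.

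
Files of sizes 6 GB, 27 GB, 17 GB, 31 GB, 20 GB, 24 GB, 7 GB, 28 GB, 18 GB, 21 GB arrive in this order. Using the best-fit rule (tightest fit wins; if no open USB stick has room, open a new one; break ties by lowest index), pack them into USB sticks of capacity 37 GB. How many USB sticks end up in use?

7

  6 → USB stick 1 (new)  [load 6/37]
  27 → USB stick 1  [load 33/37]
  17 → USB stick 2 (new)  [load 17/37]
  31 → USB stick 3 (new)  [load 31/37]
  20 → USB stick 2  [load 37/37]
  24 → USB stick 4 (new)  [load 24/37]
  7 → USB stick 4  [load 31/37]
  28 → USB stick 5 (new)  [load 28/37]
  18 → USB stick 6 (new)  [load 18/37]
  21 → USB stick 7 (new)  [load 21/37]
7 USB sticks opened.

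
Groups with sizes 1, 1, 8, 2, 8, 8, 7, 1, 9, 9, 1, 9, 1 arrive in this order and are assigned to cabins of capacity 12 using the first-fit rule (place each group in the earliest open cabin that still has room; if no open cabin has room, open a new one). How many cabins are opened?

  1 → cabin 1 (new)  [load 1/12]
  1 → cabin 1  [load 2/12]
  8 → cabin 1  [load 10/12]
  2 → cabin 1  [load 12/12]
  8 → cabin 2 (new)  [load 8/12]
  8 → cabin 3 (new)  [load 8/12]
  7 → cabin 4 (new)  [load 7/12]
  1 → cabin 2  [load 9/12]
  9 → cabin 5 (new)  [load 9/12]
  9 → cabin 6 (new)  [load 9/12]
  1 → cabin 2  [load 10/12]
  9 → cabin 7 (new)  [load 9/12]
  1 → cabin 2  [load 11/12]
7 cabins opened.

7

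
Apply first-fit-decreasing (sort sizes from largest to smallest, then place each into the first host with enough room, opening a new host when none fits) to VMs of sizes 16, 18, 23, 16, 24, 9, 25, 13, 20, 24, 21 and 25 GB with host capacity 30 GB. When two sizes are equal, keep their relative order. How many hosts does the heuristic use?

Sorted descending: 25, 25, 24, 24, 23, 21, 20, 18, 16, 16, 13, 9.
  25 → host 1 (new)  [load 25/30]
  25 → host 2 (new)  [load 25/30]
  24 → host 3 (new)  [load 24/30]
  24 → host 4 (new)  [load 24/30]
  23 → host 5 (new)  [load 23/30]
  21 → host 6 (new)  [load 21/30]
  20 → host 7 (new)  [load 20/30]
  18 → host 8 (new)  [load 18/30]
  16 → host 9 (new)  [load 16/30]
  16 → host 10 (new)  [load 16/30]
  13 → host 9  [load 29/30]
  9 → host 6  [load 30/30]
10 hosts opened.

10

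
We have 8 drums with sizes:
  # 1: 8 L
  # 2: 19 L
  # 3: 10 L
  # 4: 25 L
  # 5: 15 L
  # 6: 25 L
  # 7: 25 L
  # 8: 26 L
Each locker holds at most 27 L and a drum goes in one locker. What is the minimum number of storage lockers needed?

6

Total = 26 + 25 + 25 + 25 + 19 + 15 + 10 + 8 = 153 L.
Lower bound: ⌈153/27⌉ = 6 storage lockers.
A packing using 6 storage lockers:
  locker 1: 26 = 26
  locker 2: 25 = 25
  locker 3: 25 = 25
  locker 4: 25 = 25
  locker 5: 19 + 8 = 27
  locker 6: 15 + 10 = 25
This matches the lower bound, so 6 is optimal.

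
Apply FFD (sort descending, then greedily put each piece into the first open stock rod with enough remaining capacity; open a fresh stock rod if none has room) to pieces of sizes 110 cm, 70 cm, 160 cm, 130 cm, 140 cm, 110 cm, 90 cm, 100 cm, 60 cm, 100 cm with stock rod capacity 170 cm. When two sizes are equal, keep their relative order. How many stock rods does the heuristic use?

8

Sorted descending: 160, 140, 130, 110, 110, 100, 100, 90, 70, 60.
  160 → stock rod 1 (new)  [load 160/170]
  140 → stock rod 2 (new)  [load 140/170]
  130 → stock rod 3 (new)  [load 130/170]
  110 → stock rod 4 (new)  [load 110/170]
  110 → stock rod 5 (new)  [load 110/170]
  100 → stock rod 6 (new)  [load 100/170]
  100 → stock rod 7 (new)  [load 100/170]
  90 → stock rod 8 (new)  [load 90/170]
  70 → stock rod 6  [load 170/170]
  60 → stock rod 4  [load 170/170]
8 stock rods opened.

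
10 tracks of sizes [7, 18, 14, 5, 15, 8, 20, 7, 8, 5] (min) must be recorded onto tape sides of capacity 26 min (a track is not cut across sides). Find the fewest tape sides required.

Total = 20 + 18 + 15 + 14 + 8 + 8 + 7 + 7 + 5 + 5 = 107 min.
Lower bound: ⌈107/26⌉ = 5 tape sides.
A packing using 5 tape sides:
  side 1: 20 + 5 = 25
  side 2: 18 + 8 = 26
  side 3: 15 + 8 = 23
  side 4: 14 + 7 + 5 = 26
  side 5: 7 = 7
This matches the lower bound, so 5 is optimal.

5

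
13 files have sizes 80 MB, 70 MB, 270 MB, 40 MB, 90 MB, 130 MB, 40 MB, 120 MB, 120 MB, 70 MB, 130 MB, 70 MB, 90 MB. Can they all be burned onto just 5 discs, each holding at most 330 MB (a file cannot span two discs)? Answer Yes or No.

A valid assignment using 5 discs:
  disc 1: 270 + 40 = 310
  disc 2: 130 + 130 + 70 = 330
  disc 3: 120 + 120 + 90 = 330
  disc 4: 90 + 80 + 70 + 70 = 310
  disc 5: 40 = 40
Every load is within 330 MB, so 5 discs suffice.

Yes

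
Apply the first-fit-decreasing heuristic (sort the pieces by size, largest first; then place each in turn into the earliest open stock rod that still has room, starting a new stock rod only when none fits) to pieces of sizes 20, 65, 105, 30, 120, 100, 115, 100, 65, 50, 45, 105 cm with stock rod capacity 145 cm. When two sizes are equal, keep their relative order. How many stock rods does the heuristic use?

8

Sorted descending: 120, 115, 105, 105, 100, 100, 65, 65, 50, 45, 30, 20.
  120 → stock rod 1 (new)  [load 120/145]
  115 → stock rod 2 (new)  [load 115/145]
  105 → stock rod 3 (new)  [load 105/145]
  105 → stock rod 4 (new)  [load 105/145]
  100 → stock rod 5 (new)  [load 100/145]
  100 → stock rod 6 (new)  [load 100/145]
  65 → stock rod 7 (new)  [load 65/145]
  65 → stock rod 7  [load 130/145]
  50 → stock rod 8 (new)  [load 50/145]
  45 → stock rod 5  [load 145/145]
  30 → stock rod 2  [load 145/145]
  20 → stock rod 1  [load 140/145]
8 stock rods opened.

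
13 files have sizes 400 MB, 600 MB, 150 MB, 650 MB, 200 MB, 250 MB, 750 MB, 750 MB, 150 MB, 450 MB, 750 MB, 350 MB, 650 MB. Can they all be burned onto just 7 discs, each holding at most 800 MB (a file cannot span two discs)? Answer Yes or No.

No

Total = 6100 MB; ⌈6100/800⌉ = 8.
At least 8 discs are required, but only 7 are allowed.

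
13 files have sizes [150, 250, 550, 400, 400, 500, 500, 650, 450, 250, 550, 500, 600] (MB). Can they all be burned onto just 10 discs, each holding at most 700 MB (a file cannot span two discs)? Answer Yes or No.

A valid assignment using 10 discs:
  disc 1: 650 = 650
  disc 2: 600 = 600
  disc 3: 550 + 150 = 700
  disc 4: 550 = 550
  disc 5: 500 = 500
  disc 6: 500 = 500
  disc 7: 500 = 500
  disc 8: 450 + 250 = 700
  disc 9: 400 + 250 = 650
  disc 10: 400 = 400
Every load is within 700 MB, so 10 discs suffice.

Yes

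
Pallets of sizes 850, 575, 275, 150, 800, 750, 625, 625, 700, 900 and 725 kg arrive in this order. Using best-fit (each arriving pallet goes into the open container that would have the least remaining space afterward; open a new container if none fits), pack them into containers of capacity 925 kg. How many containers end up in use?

  850 → container 1 (new)  [load 850/925]
  575 → container 2 (new)  [load 575/925]
  275 → container 2  [load 850/925]
  150 → container 3 (new)  [load 150/925]
  800 → container 4 (new)  [load 800/925]
  750 → container 3  [load 900/925]
  625 → container 5 (new)  [load 625/925]
  625 → container 6 (new)  [load 625/925]
  700 → container 7 (new)  [load 700/925]
  900 → container 8 (new)  [load 900/925]
  725 → container 9 (new)  [load 725/925]
9 containers opened.

9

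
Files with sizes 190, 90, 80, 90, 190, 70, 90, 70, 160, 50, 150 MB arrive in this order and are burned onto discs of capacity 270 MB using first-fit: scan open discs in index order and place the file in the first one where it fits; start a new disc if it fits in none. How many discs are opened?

5

  190 → disc 1 (new)  [load 190/270]
  90 → disc 2 (new)  [load 90/270]
  80 → disc 1  [load 270/270]
  90 → disc 2  [load 180/270]
  190 → disc 3 (new)  [load 190/270]
  70 → disc 2  [load 250/270]
  90 → disc 4 (new)  [load 90/270]
  70 → disc 3  [load 260/270]
  160 → disc 4  [load 250/270]
  50 → disc 5 (new)  [load 50/270]
  150 → disc 5  [load 200/270]
5 discs opened.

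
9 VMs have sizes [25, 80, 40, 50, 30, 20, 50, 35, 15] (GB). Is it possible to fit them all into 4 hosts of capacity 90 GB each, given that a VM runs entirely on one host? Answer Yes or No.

A valid assignment using 4 hosts:
  host 1: 80 = 80
  host 2: 50 + 40 = 90
  host 3: 50 + 35 = 85
  host 4: 30 + 25 + 20 + 15 = 90
Every load is within 90 GB, so 4 hosts suffice.

Yes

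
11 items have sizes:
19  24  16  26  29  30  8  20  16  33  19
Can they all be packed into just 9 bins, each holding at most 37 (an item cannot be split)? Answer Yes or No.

Yes

A valid assignment using 8 bins:
  bin 1: 33 = 33
  bin 2: 30 = 30
  bin 3: 29 + 8 = 37
  bin 4: 26 = 26
  bin 5: 24 = 24
  bin 6: 20 + 16 = 36
  bin 7: 19 + 16 = 35
  bin 8: 19 = 19
That uses only 8 ≤ 9, so 9 bins are enough.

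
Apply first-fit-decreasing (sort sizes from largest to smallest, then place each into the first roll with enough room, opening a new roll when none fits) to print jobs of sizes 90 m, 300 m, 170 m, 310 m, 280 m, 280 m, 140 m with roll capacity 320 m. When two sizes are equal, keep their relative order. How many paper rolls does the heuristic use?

Sorted descending: 310, 300, 280, 280, 170, 140, 90.
  310 → roll 1 (new)  [load 310/320]
  300 → roll 2 (new)  [load 300/320]
  280 → roll 3 (new)  [load 280/320]
  280 → roll 4 (new)  [load 280/320]
  170 → roll 5 (new)  [load 170/320]
  140 → roll 5  [load 310/320]
  90 → roll 6 (new)  [load 90/320]
6 paper rolls opened.

6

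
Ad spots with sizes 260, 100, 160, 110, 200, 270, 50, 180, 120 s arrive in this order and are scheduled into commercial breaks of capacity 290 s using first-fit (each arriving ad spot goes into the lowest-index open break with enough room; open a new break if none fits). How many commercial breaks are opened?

  260 → break 1 (new)  [load 260/290]
  100 → break 2 (new)  [load 100/290]
  160 → break 2  [load 260/290]
  110 → break 3 (new)  [load 110/290]
  200 → break 4 (new)  [load 200/290]
  270 → break 5 (new)  [load 270/290]
  50 → break 3  [load 160/290]
  180 → break 6 (new)  [load 180/290]
  120 → break 3  [load 280/290]
6 commercial breaks opened.

6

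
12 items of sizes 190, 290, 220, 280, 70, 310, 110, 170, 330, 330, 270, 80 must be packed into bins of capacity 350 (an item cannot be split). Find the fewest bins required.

Total = 330 + 330 + 310 + 290 + 280 + 270 + 220 + 190 + 170 + 110 + 80 + 70 = 2650.
Lower bound: ⌈2650/350⌉ = 8 bins.
A packing using 9 bins:
  bin 1: 330 = 330
  bin 2: 330 = 330
  bin 3: 310 = 310
  bin 4: 290 = 290
  bin 5: 280 + 70 = 350
  bin 6: 270 + 80 = 350
  bin 7: 220 + 110 = 330
  bin 8: 190 = 190
  bin 9: 170 = 170
No arrangement into 8 bins stays within capacity, so 9 is optimal.

9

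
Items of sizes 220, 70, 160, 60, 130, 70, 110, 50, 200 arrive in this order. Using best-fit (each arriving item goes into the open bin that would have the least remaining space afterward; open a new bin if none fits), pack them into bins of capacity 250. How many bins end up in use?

  220 → bin 1 (new)  [load 220/250]
  70 → bin 2 (new)  [load 70/250]
  160 → bin 2  [load 230/250]
  60 → bin 3 (new)  [load 60/250]
  130 → bin 3  [load 190/250]
  70 → bin 4 (new)  [load 70/250]
  110 → bin 4  [load 180/250]
  50 → bin 3  [load 240/250]
  200 → bin 5 (new)  [load 200/250]
5 bins opened.

5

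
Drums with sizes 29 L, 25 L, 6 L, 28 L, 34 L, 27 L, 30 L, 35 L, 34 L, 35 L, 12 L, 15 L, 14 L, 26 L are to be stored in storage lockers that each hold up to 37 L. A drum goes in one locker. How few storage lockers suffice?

11

Total = 35 + 35 + 34 + 34 + 30 + 29 + 28 + 27 + 26 + 25 + 15 + 14 + 12 + 6 = 350 L.
Lower bound: ⌈350/37⌉ = 10 storage lockers.
A packing using 11 storage lockers:
  locker 1: 35 = 35
  locker 2: 35 = 35
  locker 3: 34 = 34
  locker 4: 34 = 34
  locker 5: 30 + 6 = 36
  locker 6: 29 = 29
  locker 7: 28 = 28
  locker 8: 27 = 27
  locker 9: 26 = 26
  locker 10: 25 + 12 = 37
  locker 11: 15 + 14 = 29
No arrangement into 10 storage lockers stays within capacity, so 11 is optimal.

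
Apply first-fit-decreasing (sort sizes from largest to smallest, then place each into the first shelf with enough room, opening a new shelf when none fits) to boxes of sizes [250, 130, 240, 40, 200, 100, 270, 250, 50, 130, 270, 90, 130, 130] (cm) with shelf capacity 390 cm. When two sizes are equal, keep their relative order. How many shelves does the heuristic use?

Sorted descending: 270, 270, 250, 250, 240, 200, 130, 130, 130, 130, 100, 90, 50, 40.
  270 → shelf 1 (new)  [load 270/390]
  270 → shelf 2 (new)  [load 270/390]
  250 → shelf 3 (new)  [load 250/390]
  250 → shelf 4 (new)  [load 250/390]
  240 → shelf 5 (new)  [load 240/390]
  200 → shelf 6 (new)  [load 200/390]
  130 → shelf 3  [load 380/390]
  130 → shelf 4  [load 380/390]
  130 → shelf 5  [load 370/390]
  130 → shelf 6  [load 330/390]
  100 → shelf 1  [load 370/390]
  90 → shelf 2  [load 360/390]
  50 → shelf 6  [load 380/390]
  40 → shelf 7 (new)  [load 40/390]
7 shelves opened.

7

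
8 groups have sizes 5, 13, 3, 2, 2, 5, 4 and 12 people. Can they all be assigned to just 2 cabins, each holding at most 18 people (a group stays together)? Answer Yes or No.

No

Total = 46 people; ⌈46/18⌉ = 3.
At least 3 cabins are required, but only 2 are allowed.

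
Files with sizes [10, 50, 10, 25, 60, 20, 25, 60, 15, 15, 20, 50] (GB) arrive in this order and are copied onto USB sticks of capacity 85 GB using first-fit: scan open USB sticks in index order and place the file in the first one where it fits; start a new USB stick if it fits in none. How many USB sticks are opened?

  10 → USB stick 1 (new)  [load 10/85]
  50 → USB stick 1  [load 60/85]
  10 → USB stick 1  [load 70/85]
  25 → USB stick 2 (new)  [load 25/85]
  60 → USB stick 2  [load 85/85]
  20 → USB stick 3 (new)  [load 20/85]
  25 → USB stick 3  [load 45/85]
  60 → USB stick 4 (new)  [load 60/85]
  15 → USB stick 1  [load 85/85]
  15 → USB stick 3  [load 60/85]
  20 → USB stick 3  [load 80/85]
  50 → USB stick 5 (new)  [load 50/85]
5 USB sticks opened.

5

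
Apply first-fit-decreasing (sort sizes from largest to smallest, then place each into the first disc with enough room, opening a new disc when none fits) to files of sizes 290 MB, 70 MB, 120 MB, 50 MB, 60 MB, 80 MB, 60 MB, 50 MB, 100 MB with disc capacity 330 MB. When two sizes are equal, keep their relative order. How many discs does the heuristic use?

3

Sorted descending: 290, 120, 100, 80, 70, 60, 60, 50, 50.
  290 → disc 1 (new)  [load 290/330]
  120 → disc 2 (new)  [load 120/330]
  100 → disc 2  [load 220/330]
  80 → disc 2  [load 300/330]
  70 → disc 3 (new)  [load 70/330]
  60 → disc 3  [load 130/330]
  60 → disc 3  [load 190/330]
  50 → disc 3  [load 240/330]
  50 → disc 3  [load 290/330]
3 discs opened.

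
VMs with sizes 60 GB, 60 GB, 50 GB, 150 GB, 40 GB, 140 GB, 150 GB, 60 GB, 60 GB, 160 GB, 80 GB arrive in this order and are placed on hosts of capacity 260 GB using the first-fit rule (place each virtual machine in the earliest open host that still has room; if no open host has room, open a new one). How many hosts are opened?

5

  60 → host 1 (new)  [load 60/260]
  60 → host 1  [load 120/260]
  50 → host 1  [load 170/260]
  150 → host 2 (new)  [load 150/260]
  40 → host 1  [load 210/260]
  140 → host 3 (new)  [load 140/260]
  150 → host 4 (new)  [load 150/260]
  60 → host 2  [load 210/260]
  60 → host 3  [load 200/260]
  160 → host 5 (new)  [load 160/260]
  80 → host 4  [load 230/260]
5 hosts opened.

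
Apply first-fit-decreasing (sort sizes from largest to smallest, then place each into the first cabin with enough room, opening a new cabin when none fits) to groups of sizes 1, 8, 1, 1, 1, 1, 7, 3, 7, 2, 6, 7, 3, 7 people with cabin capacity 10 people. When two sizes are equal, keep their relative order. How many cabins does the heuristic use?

6

Sorted descending: 8, 7, 7, 7, 7, 6, 3, 3, 2, 1, 1, 1, 1, 1.
  8 → cabin 1 (new)  [load 8/10]
  7 → cabin 2 (new)  [load 7/10]
  7 → cabin 3 (new)  [load 7/10]
  7 → cabin 4 (new)  [load 7/10]
  7 → cabin 5 (new)  [load 7/10]
  6 → cabin 6 (new)  [load 6/10]
  3 → cabin 2  [load 10/10]
  3 → cabin 3  [load 10/10]
  2 → cabin 1  [load 10/10]
  1 → cabin 4  [load 8/10]
  1 → cabin 4  [load 9/10]
  1 → cabin 4  [load 10/10]
  1 → cabin 5  [load 8/10]
  1 → cabin 5  [load 9/10]
6 cabins opened.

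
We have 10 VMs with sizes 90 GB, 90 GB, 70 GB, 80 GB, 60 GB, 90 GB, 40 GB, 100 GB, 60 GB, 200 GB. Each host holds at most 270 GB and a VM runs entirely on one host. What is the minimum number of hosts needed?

4

Total = 200 + 100 + 90 + 90 + 90 + 80 + 70 + 60 + 60 + 40 = 880 GB.
Lower bound: ⌈880/270⌉ = 4 hosts.
A packing using 4 hosts:
  host 1: 200 + 70 = 270
  host 2: 100 + 90 + 80 = 270
  host 3: 90 + 90 + 60 = 240
  host 4: 60 + 40 = 100
This matches the lower bound, so 4 is optimal.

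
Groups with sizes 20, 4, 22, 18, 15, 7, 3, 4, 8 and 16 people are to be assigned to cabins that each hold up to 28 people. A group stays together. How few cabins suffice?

5

Total = 22 + 20 + 18 + 16 + 15 + 8 + 7 + 4 + 4 + 3 = 117 people.
Lower bound: ⌈117/28⌉ = 5 cabins.
A packing using 5 cabins:
  cabin 1: 22 + 4 = 26
  cabin 2: 20 + 8 = 28
  cabin 3: 18 + 7 + 3 = 28
  cabin 4: 16 + 4 = 20
  cabin 5: 15 = 15
This matches the lower bound, so 5 is optimal.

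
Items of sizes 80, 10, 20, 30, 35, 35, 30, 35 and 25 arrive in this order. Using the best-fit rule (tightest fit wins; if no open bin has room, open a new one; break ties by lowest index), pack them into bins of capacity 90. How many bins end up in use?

  80 → bin 1 (new)  [load 80/90]
  10 → bin 1  [load 90/90]
  20 → bin 2 (new)  [load 20/90]
  30 → bin 2  [load 50/90]
  35 → bin 2  [load 85/90]
  35 → bin 3 (new)  [load 35/90]
  30 → bin 3  [load 65/90]
  35 → bin 4 (new)  [load 35/90]
  25 → bin 3  [load 90/90]
4 bins opened.

4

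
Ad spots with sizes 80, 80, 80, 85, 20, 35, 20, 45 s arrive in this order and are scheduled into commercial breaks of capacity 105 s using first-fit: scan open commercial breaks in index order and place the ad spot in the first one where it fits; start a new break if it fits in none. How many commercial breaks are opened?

5

  80 → break 1 (new)  [load 80/105]
  80 → break 2 (new)  [load 80/105]
  80 → break 3 (new)  [load 80/105]
  85 → break 4 (new)  [load 85/105]
  20 → break 1  [load 100/105]
  35 → break 5 (new)  [load 35/105]
  20 → break 2  [load 100/105]
  45 → break 5  [load 80/105]
5 commercial breaks opened.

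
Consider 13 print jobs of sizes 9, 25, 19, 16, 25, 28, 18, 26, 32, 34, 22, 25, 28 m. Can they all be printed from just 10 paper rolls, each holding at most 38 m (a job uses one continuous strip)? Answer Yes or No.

A valid assignment using 10 paper rolls:
  roll 1: 34 = 34
  roll 2: 32 = 32
  roll 3: 28 + 9 = 37
  roll 4: 28 = 28
  roll 5: 26 = 26
  roll 6: 25 = 25
  roll 7: 25 = 25
  roll 8: 25 = 25
  roll 9: 22 + 16 = 38
  roll 10: 19 + 18 = 37
Every load is within 38 m, so 10 paper rolls suffice.

Yes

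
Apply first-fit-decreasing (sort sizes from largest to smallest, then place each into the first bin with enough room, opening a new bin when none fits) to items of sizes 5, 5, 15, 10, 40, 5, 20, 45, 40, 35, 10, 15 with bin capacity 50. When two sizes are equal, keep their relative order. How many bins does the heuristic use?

Sorted descending: 45, 40, 40, 35, 20, 15, 15, 10, 10, 5, 5, 5.
  45 → bin 1 (new)  [load 45/50]
  40 → bin 2 (new)  [load 40/50]
  40 → bin 3 (new)  [load 40/50]
  35 → bin 4 (new)  [load 35/50]
  20 → bin 5 (new)  [load 20/50]
  15 → bin 4  [load 50/50]
  15 → bin 5  [load 35/50]
  10 → bin 2  [load 50/50]
  10 → bin 3  [load 50/50]
  5 → bin 1  [load 50/50]
  5 → bin 5  [load 40/50]
  5 → bin 5  [load 45/50]
5 bins opened.

5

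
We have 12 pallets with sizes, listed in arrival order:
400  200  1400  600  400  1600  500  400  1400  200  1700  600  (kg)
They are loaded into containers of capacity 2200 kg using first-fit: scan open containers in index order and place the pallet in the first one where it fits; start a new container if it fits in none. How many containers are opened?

  400 → container 1 (new)  [load 400/2200]
  200 → container 1  [load 600/2200]
  1400 → container 1  [load 2000/2200]
  600 → container 2 (new)  [load 600/2200]
  400 → container 2  [load 1000/2200]
  1600 → container 3 (new)  [load 1600/2200]
  500 → container 2  [load 1500/2200]
  400 → container 2  [load 1900/2200]
  1400 → container 4 (new)  [load 1400/2200]
  200 → container 1  [load 2200/2200]
  1700 → container 5 (new)  [load 1700/2200]
  600 → container 3  [load 2200/2200]
5 containers opened.

5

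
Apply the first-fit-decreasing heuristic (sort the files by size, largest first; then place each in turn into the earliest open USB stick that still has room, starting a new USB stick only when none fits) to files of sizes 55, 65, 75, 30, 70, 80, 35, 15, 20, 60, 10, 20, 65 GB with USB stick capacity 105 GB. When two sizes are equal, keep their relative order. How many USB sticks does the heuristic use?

7

Sorted descending: 80, 75, 70, 65, 65, 60, 55, 35, 30, 20, 20, 15, 10.
  80 → USB stick 1 (new)  [load 80/105]
  75 → USB stick 2 (new)  [load 75/105]
  70 → USB stick 3 (new)  [load 70/105]
  65 → USB stick 4 (new)  [load 65/105]
  65 → USB stick 5 (new)  [load 65/105]
  60 → USB stick 6 (new)  [load 60/105]
  55 → USB stick 7 (new)  [load 55/105]
  35 → USB stick 3  [load 105/105]
  30 → USB stick 2  [load 105/105]
  20 → USB stick 1  [load 100/105]
  20 → USB stick 4  [load 85/105]
  15 → USB stick 4  [load 100/105]
  10 → USB stick 5  [load 75/105]
7 USB sticks opened.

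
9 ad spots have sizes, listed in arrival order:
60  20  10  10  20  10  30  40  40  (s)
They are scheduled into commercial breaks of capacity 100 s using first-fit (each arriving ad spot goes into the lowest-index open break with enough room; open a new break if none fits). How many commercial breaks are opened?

  60 → break 1 (new)  [load 60/100]
  20 → break 1  [load 80/100]
  10 → break 1  [load 90/100]
  10 → break 1  [load 100/100]
  20 → break 2 (new)  [load 20/100]
  10 → break 2  [load 30/100]
  30 → break 2  [load 60/100]
  40 → break 2  [load 100/100]
  40 → break 3 (new)  [load 40/100]
3 commercial breaks opened.

3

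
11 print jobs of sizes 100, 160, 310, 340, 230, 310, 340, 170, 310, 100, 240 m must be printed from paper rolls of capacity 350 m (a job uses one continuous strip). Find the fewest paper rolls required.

Total = 340 + 340 + 310 + 310 + 310 + 240 + 230 + 170 + 160 + 100 + 100 = 2610 m.
Lower bound: ⌈2610/350⌉ = 8 paper rolls.
A packing using 8 paper rolls:
  roll 1: 340 = 340
  roll 2: 340 = 340
  roll 3: 310 = 310
  roll 4: 310 = 310
  roll 5: 310 = 310
  roll 6: 240 + 100 = 340
  roll 7: 230 + 100 = 330
  roll 8: 170 + 160 = 330
This matches the lower bound, so 8 is optimal.

8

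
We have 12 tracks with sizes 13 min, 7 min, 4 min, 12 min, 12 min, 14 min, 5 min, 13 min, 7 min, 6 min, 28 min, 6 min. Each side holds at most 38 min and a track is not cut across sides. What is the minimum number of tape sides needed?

4

Total = 28 + 14 + 13 + 13 + 12 + 12 + 7 + 7 + 6 + 6 + 5 + 4 = 127 min.
Lower bound: ⌈127/38⌉ = 4 tape sides.
A packing using 4 tape sides:
  side 1: 28 + 7 = 35
  side 2: 14 + 13 + 7 + 4 = 38
  side 3: 13 + 12 + 12 = 37
  side 4: 6 + 6 + 5 = 17
This matches the lower bound, so 4 is optimal.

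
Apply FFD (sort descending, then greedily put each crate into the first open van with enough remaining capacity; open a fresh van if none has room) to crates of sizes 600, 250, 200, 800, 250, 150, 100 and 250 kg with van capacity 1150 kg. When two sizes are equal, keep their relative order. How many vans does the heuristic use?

3

Sorted descending: 800, 600, 250, 250, 250, 200, 150, 100.
  800 → van 1 (new)  [load 800/1150]
  600 → van 2 (new)  [load 600/1150]
  250 → van 1  [load 1050/1150]
  250 → van 2  [load 850/1150]
  250 → van 2  [load 1100/1150]
  200 → van 3 (new)  [load 200/1150]
  150 → van 3  [load 350/1150]
  100 → van 1  [load 1150/1150]
3 vans opened.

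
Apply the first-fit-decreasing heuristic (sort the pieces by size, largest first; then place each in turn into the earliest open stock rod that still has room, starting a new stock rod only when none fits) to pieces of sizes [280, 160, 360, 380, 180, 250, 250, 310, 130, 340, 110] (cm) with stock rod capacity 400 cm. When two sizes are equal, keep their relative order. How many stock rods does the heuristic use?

8

Sorted descending: 380, 360, 340, 310, 280, 250, 250, 180, 160, 130, 110.
  380 → stock rod 1 (new)  [load 380/400]
  360 → stock rod 2 (new)  [load 360/400]
  340 → stock rod 3 (new)  [load 340/400]
  310 → stock rod 4 (new)  [load 310/400]
  280 → stock rod 5 (new)  [load 280/400]
  250 → stock rod 6 (new)  [load 250/400]
  250 → stock rod 7 (new)  [load 250/400]
  180 → stock rod 8 (new)  [load 180/400]
  160 → stock rod 8  [load 340/400]
  130 → stock rod 6  [load 380/400]
  110 → stock rod 5  [load 390/400]
8 stock rods opened.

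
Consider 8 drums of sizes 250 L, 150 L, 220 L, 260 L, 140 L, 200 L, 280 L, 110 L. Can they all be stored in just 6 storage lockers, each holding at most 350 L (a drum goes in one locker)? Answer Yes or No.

A valid assignment using 6 storage lockers:
  locker 1: 280 = 280
  locker 2: 260 = 260
  locker 3: 250 = 250
  locker 4: 220 + 110 = 330
  locker 5: 200 + 150 = 350
  locker 6: 140 = 140
Every load is within 350 L, so 6 storage lockers suffice.

Yes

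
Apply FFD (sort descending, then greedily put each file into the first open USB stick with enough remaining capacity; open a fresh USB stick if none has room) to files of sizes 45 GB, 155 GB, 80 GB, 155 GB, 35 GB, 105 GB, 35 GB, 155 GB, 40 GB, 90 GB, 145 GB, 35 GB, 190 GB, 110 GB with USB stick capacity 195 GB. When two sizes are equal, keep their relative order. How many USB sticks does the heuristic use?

Sorted descending: 190, 155, 155, 155, 145, 110, 105, 90, 80, 45, 40, 35, 35, 35.
  190 → USB stick 1 (new)  [load 190/195]
  155 → USB stick 2 (new)  [load 155/195]
  155 → USB stick 3 (new)  [load 155/195]
  155 → USB stick 4 (new)  [load 155/195]
  145 → USB stick 5 (new)  [load 145/195]
  110 → USB stick 6 (new)  [load 110/195]
  105 → USB stick 7 (new)  [load 105/195]
  90 → USB stick 7  [load 195/195]
  80 → USB stick 6  [load 190/195]
  45 → USB stick 5  [load 190/195]
  40 → USB stick 2  [load 195/195]
  35 → USB stick 3  [load 190/195]
  35 → USB stick 4  [load 190/195]
  35 → USB stick 8 (new)  [load 35/195]
8 USB sticks opened.

8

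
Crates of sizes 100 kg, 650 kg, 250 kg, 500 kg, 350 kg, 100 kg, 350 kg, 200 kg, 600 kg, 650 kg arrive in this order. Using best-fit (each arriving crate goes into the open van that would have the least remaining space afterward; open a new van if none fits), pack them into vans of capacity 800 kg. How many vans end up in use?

5

  100 → van 1 (new)  [load 100/800]
  650 → van 1  [load 750/800]
  250 → van 2 (new)  [load 250/800]
  500 → van 2  [load 750/800]
  350 → van 3 (new)  [load 350/800]
  100 → van 3  [load 450/800]
  350 → van 3  [load 800/800]
  200 → van 4 (new)  [load 200/800]
  600 → van 4  [load 800/800]
  650 → van 5 (new)  [load 650/800]
5 vans opened.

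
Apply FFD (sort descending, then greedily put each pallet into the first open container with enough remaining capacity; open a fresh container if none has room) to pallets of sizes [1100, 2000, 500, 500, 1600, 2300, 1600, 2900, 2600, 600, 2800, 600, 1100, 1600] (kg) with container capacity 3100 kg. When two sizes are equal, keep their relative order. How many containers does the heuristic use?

Sorted descending: 2900, 2800, 2600, 2300, 2000, 1600, 1600, 1600, 1100, 1100, 600, 600, 500, 500.
  2900 → container 1 (new)  [load 2900/3100]
  2800 → container 2 (new)  [load 2800/3100]
  2600 → container 3 (new)  [load 2600/3100]
  2300 → container 4 (new)  [load 2300/3100]
  2000 → container 5 (new)  [load 2000/3100]
  1600 → container 6 (new)  [load 1600/3100]
  1600 → container 7 (new)  [load 1600/3100]
  1600 → container 8 (new)  [load 1600/3100]
  1100 → container 5  [load 3100/3100]
  1100 → container 6  [load 2700/3100]
  600 → container 4  [load 2900/3100]
  600 → container 7  [load 2200/3100]
  500 → container 3  [load 3100/3100]
  500 → container 7  [load 2700/3100]
8 containers opened.

8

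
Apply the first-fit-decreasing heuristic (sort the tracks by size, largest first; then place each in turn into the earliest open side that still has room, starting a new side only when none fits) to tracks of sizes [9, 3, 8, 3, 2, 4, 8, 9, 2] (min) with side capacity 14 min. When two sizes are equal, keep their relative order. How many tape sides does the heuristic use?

4

Sorted descending: 9, 9, 8, 8, 4, 3, 3, 2, 2.
  9 → side 1 (new)  [load 9/14]
  9 → side 2 (new)  [load 9/14]
  8 → side 3 (new)  [load 8/14]
  8 → side 4 (new)  [load 8/14]
  4 → side 1  [load 13/14]
  3 → side 2  [load 12/14]
  3 → side 3  [load 11/14]
  2 → side 2  [load 14/14]
  2 → side 3  [load 13/14]
4 tape sides opened.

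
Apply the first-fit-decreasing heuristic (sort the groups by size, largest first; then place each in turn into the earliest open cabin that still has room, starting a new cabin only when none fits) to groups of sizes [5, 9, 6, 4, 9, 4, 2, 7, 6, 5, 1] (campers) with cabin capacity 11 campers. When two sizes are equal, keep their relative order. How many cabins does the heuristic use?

6

Sorted descending: 9, 9, 7, 6, 6, 5, 5, 4, 4, 2, 1.
  9 → cabin 1 (new)  [load 9/11]
  9 → cabin 2 (new)  [load 9/11]
  7 → cabin 3 (new)  [load 7/11]
  6 → cabin 4 (new)  [load 6/11]
  6 → cabin 5 (new)  [load 6/11]
  5 → cabin 4  [load 11/11]
  5 → cabin 5  [load 11/11]
  4 → cabin 3  [load 11/11]
  4 → cabin 6 (new)  [load 4/11]
  2 → cabin 1  [load 11/11]
  1 → cabin 2  [load 10/11]
6 cabins opened.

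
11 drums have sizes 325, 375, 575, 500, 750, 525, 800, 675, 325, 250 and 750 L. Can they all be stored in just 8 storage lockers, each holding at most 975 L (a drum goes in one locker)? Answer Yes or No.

A valid assignment using 7 storage lockers:
  locker 1: 800 = 800
  locker 2: 750 = 750
  locker 3: 750 = 750
  locker 4: 675 + 250 = 925
  locker 5: 575 + 375 = 950
  locker 6: 525 + 325 = 850
  locker 7: 500 + 325 = 825
That uses only 7 ≤ 8, so 8 storage lockers are enough.

Yes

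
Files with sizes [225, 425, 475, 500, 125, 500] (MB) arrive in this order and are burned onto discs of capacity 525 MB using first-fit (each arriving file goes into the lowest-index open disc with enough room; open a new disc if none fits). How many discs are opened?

  225 → disc 1 (new)  [load 225/525]
  425 → disc 2 (new)  [load 425/525]
  475 → disc 3 (new)  [load 475/525]
  500 → disc 4 (new)  [load 500/525]
  125 → disc 1  [load 350/525]
  500 → disc 5 (new)  [load 500/525]
5 discs opened.

5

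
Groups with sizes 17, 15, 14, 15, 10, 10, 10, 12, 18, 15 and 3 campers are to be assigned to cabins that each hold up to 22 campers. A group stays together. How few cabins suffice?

Total = 18 + 17 + 15 + 15 + 15 + 14 + 12 + 10 + 10 + 10 + 3 = 139 campers.
Lower bound: ⌈139/22⌉ = 7 cabins.
A packing using 8 cabins:
  cabin 1: 18 + 3 = 21
  cabin 2: 17 = 17
  cabin 3: 15 = 15
  cabin 4: 15 = 15
  cabin 5: 15 = 15
  cabin 6: 14 = 14
  cabin 7: 12 + 10 = 22
  cabin 8: 10 + 10 = 20
No arrangement into 7 cabins stays within capacity, so 8 is optimal.

8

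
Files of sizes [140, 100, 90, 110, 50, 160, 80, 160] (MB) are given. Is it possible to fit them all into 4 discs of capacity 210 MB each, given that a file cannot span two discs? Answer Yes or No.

Total = 890 MB; ⌈890/210⌉ = 5.
At least 5 discs are required, but only 4 are allowed.

No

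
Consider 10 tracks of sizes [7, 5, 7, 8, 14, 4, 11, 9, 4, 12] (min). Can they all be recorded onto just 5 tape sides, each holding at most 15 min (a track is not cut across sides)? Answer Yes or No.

No

Total = 81 min; ⌈81/15⌉ = 6.
At least 6 tape sides are required, but only 5 are allowed.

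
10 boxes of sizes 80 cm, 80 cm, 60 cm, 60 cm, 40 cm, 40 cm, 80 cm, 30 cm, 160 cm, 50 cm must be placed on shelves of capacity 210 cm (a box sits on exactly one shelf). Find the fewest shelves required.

Total = 160 + 80 + 80 + 80 + 60 + 60 + 50 + 40 + 40 + 30 = 680 cm.
Lower bound: ⌈680/210⌉ = 4 shelves.
A packing using 4 shelves:
  shelf 1: 160 + 50 = 210
  shelf 2: 80 + 80 + 40 = 200
  shelf 3: 80 + 60 + 60 = 200
  shelf 4: 40 + 30 = 70
This matches the lower bound, so 4 is optimal.

4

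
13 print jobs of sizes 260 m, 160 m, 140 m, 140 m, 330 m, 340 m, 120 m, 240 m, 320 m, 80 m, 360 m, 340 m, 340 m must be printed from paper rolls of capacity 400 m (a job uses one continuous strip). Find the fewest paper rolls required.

Total = 360 + 340 + 340 + 340 + 330 + 320 + 260 + 240 + 160 + 140 + 140 + 120 + 80 = 3170 m.
Lower bound: ⌈3170/400⌉ = 8 paper rolls.
A packing using 9 paper rolls:
  roll 1: 360 = 360
  roll 2: 340 = 340
  roll 3: 340 = 340
  roll 4: 340 = 340
  roll 5: 330 = 330
  roll 6: 320 + 80 = 400
  roll 7: 260 + 140 = 400
  roll 8: 240 + 160 = 400
  roll 9: 140 + 120 = 260
No arrangement into 8 paper rolls stays within capacity, so 9 is optimal.

9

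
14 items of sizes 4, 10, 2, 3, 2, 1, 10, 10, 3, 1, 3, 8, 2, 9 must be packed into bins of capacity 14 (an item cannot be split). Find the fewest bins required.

Total = 10 + 10 + 10 + 9 + 8 + 4 + 3 + 3 + 3 + 2 + 2 + 2 + 1 + 1 = 68.
Lower bound: ⌈68/14⌉ = 5 bins.
A packing using 5 bins:
  bin 1: 10 + 4 = 14
  bin 2: 10 + 3 + 1 = 14
  bin 3: 10 + 3 + 1 = 14
  bin 4: 9 + 3 + 2 = 14
  bin 5: 8 + 2 + 2 = 12
This matches the lower bound, so 5 is optimal.

5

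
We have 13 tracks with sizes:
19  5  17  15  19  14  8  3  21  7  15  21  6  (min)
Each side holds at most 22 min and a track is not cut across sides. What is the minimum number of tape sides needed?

Total = 21 + 21 + 19 + 19 + 17 + 15 + 15 + 14 + 8 + 7 + 6 + 5 + 3 = 170 min.
Lower bound: ⌈170/22⌉ = 8 tape sides.
A packing using 8 tape sides:
  side 1: 21 = 21
  side 2: 21 = 21
  side 3: 19 + 3 = 22
  side 4: 19 = 19
  side 5: 17 + 5 = 22
  side 6: 15 + 7 = 22
  side 7: 15 + 6 = 21
  side 8: 14 + 8 = 22
This matches the lower bound, so 8 is optimal.

8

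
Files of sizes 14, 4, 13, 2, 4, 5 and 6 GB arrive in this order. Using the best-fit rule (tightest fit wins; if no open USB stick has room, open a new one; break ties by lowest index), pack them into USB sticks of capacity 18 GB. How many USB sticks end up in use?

  14 → USB stick 1 (new)  [load 14/18]
  4 → USB stick 1  [load 18/18]
  13 → USB stick 2 (new)  [load 13/18]
  2 → USB stick 2  [load 15/18]
  4 → USB stick 3 (new)  [load 4/18]
  5 → USB stick 3  [load 9/18]
  6 → USB stick 3  [load 15/18]
3 USB sticks opened.

3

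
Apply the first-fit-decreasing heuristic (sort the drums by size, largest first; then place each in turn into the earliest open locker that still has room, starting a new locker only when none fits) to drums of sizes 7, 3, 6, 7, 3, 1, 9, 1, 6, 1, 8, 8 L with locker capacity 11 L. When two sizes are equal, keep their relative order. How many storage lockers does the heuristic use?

Sorted descending: 9, 8, 8, 7, 7, 6, 6, 3, 3, 1, 1, 1.
  9 → locker 1 (new)  [load 9/11]
  8 → locker 2 (new)  [load 8/11]
  8 → locker 3 (new)  [load 8/11]
  7 → locker 4 (new)  [load 7/11]
  7 → locker 5 (new)  [load 7/11]
  6 → locker 6 (new)  [load 6/11]
  6 → locker 7 (new)  [load 6/11]
  3 → locker 2  [load 11/11]
  3 → locker 3  [load 11/11]
  1 → locker 1  [load 10/11]
  1 → locker 1  [load 11/11]
  1 → locker 4  [load 8/11]
7 storage lockers opened.

7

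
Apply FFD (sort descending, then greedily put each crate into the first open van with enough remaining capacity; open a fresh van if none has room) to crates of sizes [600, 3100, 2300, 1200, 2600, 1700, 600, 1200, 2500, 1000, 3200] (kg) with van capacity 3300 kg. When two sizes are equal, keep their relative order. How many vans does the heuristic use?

Sorted descending: 3200, 3100, 2600, 2500, 2300, 1700, 1200, 1200, 1000, 600, 600.
  3200 → van 1 (new)  [load 3200/3300]
  3100 → van 2 (new)  [load 3100/3300]
  2600 → van 3 (new)  [load 2600/3300]
  2500 → van 4 (new)  [load 2500/3300]
  2300 → van 5 (new)  [load 2300/3300]
  1700 → van 6 (new)  [load 1700/3300]
  1200 → van 6  [load 2900/3300]
  1200 → van 7 (new)  [load 1200/3300]
  1000 → van 5  [load 3300/3300]
  600 → van 3  [load 3200/3300]
  600 → van 4  [load 3100/3300]
7 vans opened.

7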